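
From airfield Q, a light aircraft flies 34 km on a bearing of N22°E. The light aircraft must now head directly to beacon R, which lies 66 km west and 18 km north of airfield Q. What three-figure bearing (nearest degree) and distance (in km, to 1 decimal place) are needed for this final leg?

260°, 79.9 km

Leg 1 (N22°E, 34 km): east 34 sin 22° = 12.74, north 34 cos 22° = 31.52
Current position: (12.74, 31.52). Target: (-66, 18). Remaining: Δeast = -78.74, Δnorth = -13.52.
Bearing = atan2(-78.74, -13.52) mod 360° = 260.25°; distance = √((-78.74)² + (-13.52)²) = 79.890 km.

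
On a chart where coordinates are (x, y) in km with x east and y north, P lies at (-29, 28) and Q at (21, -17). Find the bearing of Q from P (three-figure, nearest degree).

132°

Δeast = 21 − -29 = 50.00; Δnorth = -17 − 28 = -45.00.
Bearing = atan2(Δeast, Δnorth) mod 360° = 131.99° ≈ 132°.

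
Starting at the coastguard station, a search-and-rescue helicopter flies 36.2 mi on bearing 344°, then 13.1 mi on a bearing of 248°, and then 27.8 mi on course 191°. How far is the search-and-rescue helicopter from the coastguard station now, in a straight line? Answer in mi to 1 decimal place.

27.6 mi

Leg 1 (344°, 36.2 mi): east 36.2 sin 344° = -9.98, north 36.2 cos 344° = 34.80
Leg 2 (248°, 13.1 mi): east 13.1 sin 248° = -12.15, north 13.1 cos 248° = -4.91
Leg 3 (191°, 27.8 mi): east 27.8 sin 191° = -5.30, north 27.8 cos 191° = -27.29
Net: -27.43 east, 2.60 north. Distance = √((-27.43)² + (2.60)²) = 27.552 mi.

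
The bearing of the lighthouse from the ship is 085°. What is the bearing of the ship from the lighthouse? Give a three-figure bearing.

265°

Back-bearing = 085° + 180° = 265°.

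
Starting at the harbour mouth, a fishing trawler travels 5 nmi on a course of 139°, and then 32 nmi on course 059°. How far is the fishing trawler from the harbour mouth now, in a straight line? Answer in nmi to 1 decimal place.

Leg 1 (139°, 5 nmi): east 5 sin 139° = 3.28, north 5 cos 139° = -3.77
Leg 2 (059°, 32 nmi): east 32 sin 59° = 27.43, north 32 cos 59° = 16.48
Net: 30.71 east, 12.71 north. Distance = √((30.71)² + (12.71)²) = 33.235 nmi.

33.2 nmi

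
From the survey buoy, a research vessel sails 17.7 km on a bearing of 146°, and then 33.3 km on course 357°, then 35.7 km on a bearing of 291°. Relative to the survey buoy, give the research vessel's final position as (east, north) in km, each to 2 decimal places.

(-25.17, 31.37)

Leg 1 (146°, 17.7 km): east 17.7 sin 146° = 9.90, north 17.7 cos 146° = -14.67
Leg 2 (357°, 33.3 km): east 33.3 sin 357° = -1.74, north 33.3 cos 357° = 33.25
Leg 3 (291°, 35.7 km): east 35.7 sin 291° = -33.33, north 35.7 cos 291° = 12.79
Summing: -25.17 km east, 31.37 km north → (-25.17, 31.37).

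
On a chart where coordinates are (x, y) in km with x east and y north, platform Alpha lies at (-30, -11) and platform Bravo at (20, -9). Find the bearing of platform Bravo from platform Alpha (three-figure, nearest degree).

088°

Δeast = 20 − -30 = 50.00; Δnorth = -9 − -11 = 2.00.
Bearing = atan2(Δeast, Δnorth) mod 360° = 87.71° ≈ 088°.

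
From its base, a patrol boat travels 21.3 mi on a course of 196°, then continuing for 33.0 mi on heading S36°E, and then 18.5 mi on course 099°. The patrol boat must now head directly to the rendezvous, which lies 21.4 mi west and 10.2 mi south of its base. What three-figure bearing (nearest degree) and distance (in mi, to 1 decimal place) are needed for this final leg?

307°, 66.5 mi

Leg 1 (196°, 21.3 mi): east 21.3 sin 196° = -5.87, north 21.3 cos 196° = -20.47
Leg 2 (S36°E, 33.0 mi): east 33.0 sin 144° = 19.40, north 33.0 cos 144° = -26.70
Leg 3 (099°, 18.5 mi): east 18.5 sin 99° = 18.27, north 18.5 cos 99° = -2.89
Current position: (31.80, -50.07). Target: (-21.4, -10.2). Remaining: Δeast = -53.20, Δnorth = 39.87.
Bearing = atan2(-53.20, 39.87) mod 360° = 306.85°; distance = √((-53.20)² + (39.87)²) = 66.478 mi.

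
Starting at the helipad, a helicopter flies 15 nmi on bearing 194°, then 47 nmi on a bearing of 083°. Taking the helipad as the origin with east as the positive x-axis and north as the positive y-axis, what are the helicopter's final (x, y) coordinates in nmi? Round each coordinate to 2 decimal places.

(43.02, -8.83)

Leg 1 (194°, 15 nmi): east 15 sin 194° = -3.63, north 15 cos 194° = -14.55
Leg 2 (083°, 47 nmi): east 47 sin 83° = 46.65, north 47 cos 83° = 5.73
Summing: 43.02 nmi east, -8.83 nmi north → (43.02, -8.83).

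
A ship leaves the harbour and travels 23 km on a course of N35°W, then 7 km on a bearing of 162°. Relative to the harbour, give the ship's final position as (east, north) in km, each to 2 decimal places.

Leg 1 (N35°W, 23 km): east 23 sin 325° = -13.19, north 23 cos 325° = 18.84
Leg 2 (162°, 7 km): east 7 sin 162° = 2.16, north 7 cos 162° = -6.66
Summing: -11.03 km east, 12.18 km north → (-11.03, 12.18).

(-11.03, 12.18)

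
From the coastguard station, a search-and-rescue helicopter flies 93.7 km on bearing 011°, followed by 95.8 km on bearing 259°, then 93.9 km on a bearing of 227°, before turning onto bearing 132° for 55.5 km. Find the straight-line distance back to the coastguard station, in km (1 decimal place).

107.2 km

Leg 1 (011°, 93.7 km): east 93.7 sin 11° = 17.88, north 93.7 cos 11° = 91.98
Leg 2 (259°, 95.8 km): east 95.8 sin 259° = -94.04, north 95.8 cos 259° = -18.28
Leg 3 (227°, 93.9 km): east 93.9 sin 227° = -68.67, north 93.9 cos 227° = -64.04
Leg 4 (132°, 55.5 km): east 55.5 sin 132° = 41.24, north 55.5 cos 132° = -37.14
Net: -103.59 east, -27.48 north. Distance = √((-103.59)² + (-27.48)²) = 107.173 km.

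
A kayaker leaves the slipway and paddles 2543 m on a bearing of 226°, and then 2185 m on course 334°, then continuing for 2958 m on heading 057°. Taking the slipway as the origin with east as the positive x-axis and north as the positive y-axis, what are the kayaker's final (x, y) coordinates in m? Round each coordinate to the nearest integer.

(-306, 1808)

Leg 1 (226°, 2543 m): east 2543 sin 226° = -1829.28, north 2543 cos 226° = -1766.52
Leg 2 (334°, 2185 m): east 2185 sin 334° = -957.84, north 2185 cos 334° = 1963.86
Leg 3 (057°, 2958 m): east 2958 sin 57° = 2480.79, north 2958 cos 57° = 1611.04
Summing: -306.33 m east, 1808.39 m north → (-306, 1808).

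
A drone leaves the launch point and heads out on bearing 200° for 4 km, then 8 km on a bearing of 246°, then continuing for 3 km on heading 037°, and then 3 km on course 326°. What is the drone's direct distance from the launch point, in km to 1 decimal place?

8.8 km

Leg 1 (200°, 4 km): east 4 sin 200° = -1.37, north 4 cos 200° = -3.76
Leg 2 (246°, 8 km): east 8 sin 246° = -7.31, north 8 cos 246° = -3.25
Leg 3 (037°, 3 km): east 3 sin 37° = 1.81, north 3 cos 37° = 2.40
Leg 4 (326°, 3 km): east 3 sin 326° = -1.68, north 3 cos 326° = 2.49
Net: -8.55 east, -2.13 north. Distance = √((-8.55)² + (-2.13)²) = 8.810 km.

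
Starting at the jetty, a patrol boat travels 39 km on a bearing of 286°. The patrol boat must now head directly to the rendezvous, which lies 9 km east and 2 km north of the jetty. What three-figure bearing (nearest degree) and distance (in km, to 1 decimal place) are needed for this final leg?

101°, 47.3 km

Leg 1 (286°, 39 km): east 39 sin 286° = -37.49, north 39 cos 286° = 10.75
Current position: (-37.49, 10.75). Target: (9, 2). Remaining: Δeast = 46.49, Δnorth = -8.75.
Bearing = atan2(46.49, -8.75) mod 360° = 100.66°; distance = √((46.49)² + (-8.75)²) = 47.305 km.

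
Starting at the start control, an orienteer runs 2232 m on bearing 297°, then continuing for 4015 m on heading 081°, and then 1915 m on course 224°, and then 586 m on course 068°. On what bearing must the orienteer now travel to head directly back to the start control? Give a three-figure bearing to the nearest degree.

Leg 1 (297°, 2232 m): east 2232 sin 297° = -1988.73, north 2232 cos 297° = 1013.31
Leg 2 (081°, 4015 m): east 4015 sin 81° = 3965.57, north 4015 cos 81° = 628.08
Leg 3 (224°, 1915 m): east 1915 sin 224° = -1330.27, north 1915 cos 224° = -1377.54
Leg 4 (068°, 586 m): east 586 sin 68° = 543.33, north 586 cos 68° = 219.52
Net displacement: 1189.90 east, 483.37 north. Direction back to start is (-1189.90, -483.37): bearing = atan2(-1189.90, -483.37) mod 360° = 247.89° ≈ 248°.

248°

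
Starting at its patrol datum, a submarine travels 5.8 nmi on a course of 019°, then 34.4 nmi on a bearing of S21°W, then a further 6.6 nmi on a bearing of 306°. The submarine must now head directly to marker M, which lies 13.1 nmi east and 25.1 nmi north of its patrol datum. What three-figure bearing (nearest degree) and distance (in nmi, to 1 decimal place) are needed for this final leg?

Leg 1 (019°, 5.8 nmi): east 5.8 sin 19° = 1.89, north 5.8 cos 19° = 5.48
Leg 2 (S21°W, 34.4 nmi): east 34.4 sin 201° = -12.33, north 34.4 cos 201° = -32.12
Leg 3 (306°, 6.6 nmi): east 6.6 sin 306° = -5.34, north 6.6 cos 306° = 3.88
Current position: (-15.78, -22.75). Target: (13.1, 25.1). Remaining: Δeast = 28.88, Δnorth = 47.85.
Bearing = atan2(28.88, 47.85) mod 360° = 31.11°; distance = √((28.88)² + (47.85)²) = 55.891 nmi.

031°, 55.9 nmi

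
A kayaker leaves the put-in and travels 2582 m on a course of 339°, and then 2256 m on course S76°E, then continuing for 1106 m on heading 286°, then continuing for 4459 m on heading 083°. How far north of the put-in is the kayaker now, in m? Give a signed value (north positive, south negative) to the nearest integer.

Leg 1 (339°, 2582 m): east 2582 sin 339° = -925.31, north 2582 cos 339° = 2410.50
Leg 2 (S76°E, 2256 m): east 2256 sin 104° = 2188.99, north 2256 cos 104° = -545.78
Leg 3 (286°, 1106 m): east 1106 sin 286° = -1063.16, north 1106 cos 286° = 304.85
Leg 4 (083°, 4459 m): east 4459 sin 83° = 4425.76, north 4459 cos 83° = 543.42
Net north component: 2713.00 m.

2713 m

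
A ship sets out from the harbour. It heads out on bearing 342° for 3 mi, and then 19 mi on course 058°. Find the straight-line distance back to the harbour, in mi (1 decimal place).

Leg 1 (342°, 3 mi): east 3 sin 342° = -0.93, north 3 cos 342° = 2.85
Leg 2 (058°, 19 mi): east 19 sin 58° = 16.11, north 19 cos 58° = 10.07
Net: 15.19 east, 12.92 north. Distance = √((15.19)² + (12.92)²) = 19.939 mi.

19.9 mi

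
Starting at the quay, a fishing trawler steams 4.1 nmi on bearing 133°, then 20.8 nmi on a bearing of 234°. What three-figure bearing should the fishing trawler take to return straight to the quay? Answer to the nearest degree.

043°

Leg 1 (133°, 4.1 nmi): east 4.1 sin 133° = 3.00, north 4.1 cos 133° = -2.80
Leg 2 (234°, 20.8 nmi): east 20.8 sin 234° = -16.83, north 20.8 cos 234° = -12.23
Net displacement: -13.83 east, -15.02 north. Direction back to start is (13.83, 15.02): bearing = atan2(13.83, 15.02) mod 360° = 42.63° ≈ 043°.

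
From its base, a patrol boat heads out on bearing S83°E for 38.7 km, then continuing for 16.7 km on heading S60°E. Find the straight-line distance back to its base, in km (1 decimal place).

Leg 1 (S83°E, 38.7 km): east 38.7 sin 97° = 38.41, north 38.7 cos 97° = -4.72
Leg 2 (S60°E, 16.7 km): east 16.7 sin 120° = 14.46, north 16.7 cos 120° = -8.35
Net: 52.87 east, -13.07 north. Distance = √((52.87)² + (-13.07)²) = 54.465 km.

54.5 km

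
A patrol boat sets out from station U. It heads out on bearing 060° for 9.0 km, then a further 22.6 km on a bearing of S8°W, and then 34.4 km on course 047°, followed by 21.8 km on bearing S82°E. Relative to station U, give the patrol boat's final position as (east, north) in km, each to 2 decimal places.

(51.40, 2.55)

Leg 1 (060°, 9.0 km): east 9.0 sin 60° = 7.79, north 9.0 cos 60° = 4.50
Leg 2 (S8°W, 22.6 km): east 22.6 sin 188° = -3.15, north 22.6 cos 188° = -22.38
Leg 3 (047°, 34.4 km): east 34.4 sin 47° = 25.16, north 34.4 cos 47° = 23.46
Leg 4 (S82°E, 21.8 km): east 21.8 sin 98° = 21.59, north 21.8 cos 98° = -3.03
Summing: 51.40 km east, 2.55 km north → (51.40, 2.55).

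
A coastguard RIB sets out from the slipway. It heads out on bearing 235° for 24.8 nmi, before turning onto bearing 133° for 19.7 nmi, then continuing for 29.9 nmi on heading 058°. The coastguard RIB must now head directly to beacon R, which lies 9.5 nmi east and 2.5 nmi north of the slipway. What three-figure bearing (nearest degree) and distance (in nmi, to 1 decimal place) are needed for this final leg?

325°, 17.4 nmi

Leg 1 (235°, 24.8 nmi): east 24.8 sin 235° = -20.31, north 24.8 cos 235° = -14.22
Leg 2 (133°, 19.7 nmi): east 19.7 sin 133° = 14.41, north 19.7 cos 133° = -13.44
Leg 3 (058°, 29.9 nmi): east 29.9 sin 58° = 25.36, north 29.9 cos 58° = 15.84
Current position: (19.45, -11.82). Target: (9.5, 2.5). Remaining: Δeast = -9.95, Δnorth = 14.32.
Bearing = atan2(-9.95, 14.32) mod 360° = 325.20°; distance = √((-9.95)² + (14.32)²) = 17.433 nmi.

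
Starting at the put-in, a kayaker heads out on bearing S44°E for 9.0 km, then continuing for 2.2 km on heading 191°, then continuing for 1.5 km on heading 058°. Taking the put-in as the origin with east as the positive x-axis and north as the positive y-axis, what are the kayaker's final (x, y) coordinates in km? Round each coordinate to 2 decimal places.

Leg 1 (S44°E, 9.0 km): east 9.0 sin 136° = 6.25, north 9.0 cos 136° = -6.47
Leg 2 (191°, 2.2 km): east 2.2 sin 191° = -0.42, north 2.2 cos 191° = -2.16
Leg 3 (058°, 1.5 km): east 1.5 sin 58° = 1.27, north 1.5 cos 58° = 0.79
Summing: 7.10 km east, -7.84 km north → (7.10, -7.84).

(7.10, -7.84)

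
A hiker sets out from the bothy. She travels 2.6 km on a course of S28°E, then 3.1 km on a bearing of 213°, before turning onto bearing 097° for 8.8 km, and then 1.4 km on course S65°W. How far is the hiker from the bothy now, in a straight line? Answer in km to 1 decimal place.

Leg 1 (S28°E, 2.6 km): east 2.6 sin 152° = 1.22, north 2.6 cos 152° = -2.30
Leg 2 (213°, 3.1 km): east 3.1 sin 213° = -1.69, north 3.1 cos 213° = -2.60
Leg 3 (097°, 8.8 km): east 8.8 sin 97° = 8.73, north 8.8 cos 97° = -1.07
Leg 4 (S65°W, 1.4 km): east 1.4 sin 245° = -1.27, north 1.4 cos 245° = -0.59
Net: 7.00 east, -6.56 north. Distance = √((7.00)² + (-6.56)²) = 9.592 km.

9.6 km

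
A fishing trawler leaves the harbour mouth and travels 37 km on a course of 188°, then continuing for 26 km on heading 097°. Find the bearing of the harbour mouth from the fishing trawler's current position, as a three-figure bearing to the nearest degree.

333°

Leg 1 (188°, 37 km): east 37 sin 188° = -5.15, north 37 cos 188° = -36.64
Leg 2 (097°, 26 km): east 26 sin 97° = 25.81, north 26 cos 97° = -3.17
Net displacement: 20.66 east, -39.81 north. Direction back to start is (-20.66, 39.81): bearing = atan2(-20.66, 39.81) mod 360° = 332.58° ≈ 333°.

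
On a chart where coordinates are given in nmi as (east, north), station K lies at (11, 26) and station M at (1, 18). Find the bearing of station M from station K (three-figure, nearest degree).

231°

Δeast = 1 − 11 = -10.00; Δnorth = 18 − 26 = -8.00.
Bearing = atan2(Δeast, Δnorth) mod 360° = 231.34° ≈ 231°.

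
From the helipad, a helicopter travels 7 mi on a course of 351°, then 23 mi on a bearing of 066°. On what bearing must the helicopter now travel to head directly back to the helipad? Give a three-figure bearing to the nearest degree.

Leg 1 (351°, 7 mi): east 7 sin 351° = -1.10, north 7 cos 351° = 6.91
Leg 2 (066°, 23 mi): east 23 sin 66° = 21.01, north 23 cos 66° = 9.35
Net displacement: 19.92 east, 16.27 north. Direction back to start is (-19.92, -16.27): bearing = atan2(-19.92, -16.27) mod 360° = 230.76° ≈ 231°.

231°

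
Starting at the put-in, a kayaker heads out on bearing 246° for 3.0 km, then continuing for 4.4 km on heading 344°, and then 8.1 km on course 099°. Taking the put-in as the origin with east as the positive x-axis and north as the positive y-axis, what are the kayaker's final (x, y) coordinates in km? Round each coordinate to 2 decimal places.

(4.05, 1.74)

Leg 1 (246°, 3.0 km): east 3.0 sin 246° = -2.74, north 3.0 cos 246° = -1.22
Leg 2 (344°, 4.4 km): east 4.4 sin 344° = -1.21, north 4.4 cos 344° = 4.23
Leg 3 (099°, 8.1 km): east 8.1 sin 99° = 8.00, north 8.1 cos 99° = -1.27
Summing: 4.05 km east, 1.74 km north → (4.05, 1.74).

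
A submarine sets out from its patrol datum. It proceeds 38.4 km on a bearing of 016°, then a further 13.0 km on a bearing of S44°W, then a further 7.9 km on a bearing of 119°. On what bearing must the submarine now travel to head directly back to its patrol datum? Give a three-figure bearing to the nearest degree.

200°

Leg 1 (016°, 38.4 km): east 38.4 sin 16° = 10.58, north 38.4 cos 16° = 36.91
Leg 2 (S44°W, 13.0 km): east 13.0 sin 224° = -9.03, north 13.0 cos 224° = -9.35
Leg 3 (119°, 7.9 km): east 7.9 sin 119° = 6.91, north 7.9 cos 119° = -3.83
Net displacement: 8.46 east, 23.73 north. Direction back to start is (-8.46, -23.73): bearing = atan2(-8.46, -23.73) mod 360° = 199.63° ≈ 200°.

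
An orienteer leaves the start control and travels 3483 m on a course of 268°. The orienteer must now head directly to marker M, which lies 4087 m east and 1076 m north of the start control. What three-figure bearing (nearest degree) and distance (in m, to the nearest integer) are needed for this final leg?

081°, 7662 m

Leg 1 (268°, 3483 m): east 3483 sin 268° = -3480.88, north 3483 cos 268° = -121.55
Current position: (-3480.88, -121.55). Target: (4087, 1076). Remaining: Δeast = 7567.88, Δnorth = 1197.55.
Bearing = atan2(7567.88, 1197.55) mod 360° = 81.01°; distance = √((7567.88)² + (1197.55)²) = 7662.044 m.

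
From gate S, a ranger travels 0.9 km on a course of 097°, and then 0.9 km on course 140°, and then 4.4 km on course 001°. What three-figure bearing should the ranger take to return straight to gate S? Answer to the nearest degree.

203°

Leg 1 (097°, 0.9 km): east 0.9 sin 97° = 0.89, north 0.9 cos 97° = -0.11
Leg 2 (140°, 0.9 km): east 0.9 sin 140° = 0.58, north 0.9 cos 140° = -0.69
Leg 3 (001°, 4.4 km): east 4.4 sin 1° = 0.08, north 4.4 cos 1° = 4.40
Net displacement: 1.55 east, 3.60 north. Direction back to start is (-1.55, -3.60): bearing = atan2(-1.55, -3.60) mod 360° = 203.27° ≈ 203°.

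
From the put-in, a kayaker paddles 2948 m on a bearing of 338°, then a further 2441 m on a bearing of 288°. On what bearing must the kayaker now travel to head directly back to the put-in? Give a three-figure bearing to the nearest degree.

Leg 1 (338°, 2948 m): east 2948 sin 338° = -1104.34, north 2948 cos 338° = 2733.34
Leg 2 (288°, 2441 m): east 2441 sin 288° = -2321.53, north 2441 cos 288° = 754.31
Net displacement: -3425.87 east, 3487.65 north. Direction back to start is (3425.87, -3487.65): bearing = atan2(3425.87, -3487.65) mod 360° = 135.51° ≈ 136°.

136°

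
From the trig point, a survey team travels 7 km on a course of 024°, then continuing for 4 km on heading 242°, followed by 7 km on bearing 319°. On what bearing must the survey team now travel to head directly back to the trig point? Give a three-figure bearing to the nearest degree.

152°

Leg 1 (024°, 7 km): east 7 sin 24° = 2.85, north 7 cos 24° = 6.39
Leg 2 (242°, 4 km): east 4 sin 242° = -3.53, north 4 cos 242° = -1.88
Leg 3 (319°, 7 km): east 7 sin 319° = -4.59, north 7 cos 319° = 5.28
Net displacement: -5.28 east, 9.80 north. Direction back to start is (5.28, -9.80): bearing = atan2(5.28, -9.80) mod 360° = 151.70° ≈ 152°.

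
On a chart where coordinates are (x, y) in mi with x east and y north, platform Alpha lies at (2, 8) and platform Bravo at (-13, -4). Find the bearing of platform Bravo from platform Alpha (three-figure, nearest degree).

Δeast = -13 − 2 = -15.00; Δnorth = -4 − 8 = -12.00.
Bearing = atan2(Δeast, Δnorth) mod 360° = 231.34° ≈ 231°.

231°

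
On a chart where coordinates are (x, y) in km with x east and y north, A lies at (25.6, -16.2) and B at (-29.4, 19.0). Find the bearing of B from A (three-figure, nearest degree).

Δeast = -29.4 − 25.6 = -55.00; Δnorth = 19.0 − -16.2 = 35.20.
Bearing = atan2(Δeast, Δnorth) mod 360° = 302.62° ≈ 303°.

303°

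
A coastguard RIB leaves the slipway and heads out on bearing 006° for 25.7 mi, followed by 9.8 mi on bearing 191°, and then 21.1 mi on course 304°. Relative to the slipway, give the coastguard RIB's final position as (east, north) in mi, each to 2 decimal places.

(-16.68, 27.74)

Leg 1 (006°, 25.7 mi): east 25.7 sin 6° = 2.69, north 25.7 cos 6° = 25.56
Leg 2 (191°, 9.8 mi): east 9.8 sin 191° = -1.87, north 9.8 cos 191° = -9.62
Leg 3 (304°, 21.1 mi): east 21.1 sin 304° = -17.49, north 21.1 cos 304° = 11.80
Summing: -16.68 mi east, 27.74 mi north → (-16.68, 27.74).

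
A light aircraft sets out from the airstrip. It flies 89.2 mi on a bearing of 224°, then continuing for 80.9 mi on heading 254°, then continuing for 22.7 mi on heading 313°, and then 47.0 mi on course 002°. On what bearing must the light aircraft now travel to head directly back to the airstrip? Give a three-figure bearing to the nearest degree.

Leg 1 (224°, 89.2 mi): east 89.2 sin 224° = -61.96, north 89.2 cos 224° = -64.17
Leg 2 (254°, 80.9 mi): east 80.9 sin 254° = -77.77, north 80.9 cos 254° = -22.30
Leg 3 (313°, 22.7 mi): east 22.7 sin 313° = -16.60, north 22.7 cos 313° = 15.48
Leg 4 (002°, 47.0 mi): east 47.0 sin 2° = 1.64, north 47.0 cos 2° = 46.97
Net displacement: -154.69 east, -24.01 north. Direction back to start is (154.69, 24.01): bearing = atan2(154.69, 24.01) mod 360° = 81.18° ≈ 081°.

081°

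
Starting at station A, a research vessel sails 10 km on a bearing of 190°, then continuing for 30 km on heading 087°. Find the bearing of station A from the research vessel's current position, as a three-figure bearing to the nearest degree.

Leg 1 (190°, 10 km): east 10 sin 190° = -1.74, north 10 cos 190° = -9.85
Leg 2 (087°, 30 km): east 30 sin 87° = 29.96, north 30 cos 87° = 1.57
Net displacement: 28.22 east, -8.28 north. Direction back to start is (-28.22, 8.28): bearing = atan2(-28.22, 8.28) mod 360° = 286.35° ≈ 286°.

286°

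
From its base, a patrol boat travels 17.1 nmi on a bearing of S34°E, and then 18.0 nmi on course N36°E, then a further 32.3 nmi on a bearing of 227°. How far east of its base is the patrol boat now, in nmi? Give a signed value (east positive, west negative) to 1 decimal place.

Leg 1 (S34°E, 17.1 nmi): east 17.1 sin 146° = 9.56, north 17.1 cos 146° = -14.18
Leg 2 (N36°E, 18.0 nmi): east 18.0 sin 36° = 10.58, north 18.0 cos 36° = 14.56
Leg 3 (227°, 32.3 nmi): east 32.3 sin 227° = -23.62, north 32.3 cos 227° = -22.03
Net east component: -3.48 nmi.

-3.5 nmi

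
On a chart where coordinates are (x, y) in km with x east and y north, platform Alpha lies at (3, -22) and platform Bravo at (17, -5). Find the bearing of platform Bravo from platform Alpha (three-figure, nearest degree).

039°

Δeast = 17 − 3 = 14.00; Δnorth = -5 − -22 = 17.00.
Bearing = atan2(Δeast, Δnorth) mod 360° = 39.47° ≈ 039°.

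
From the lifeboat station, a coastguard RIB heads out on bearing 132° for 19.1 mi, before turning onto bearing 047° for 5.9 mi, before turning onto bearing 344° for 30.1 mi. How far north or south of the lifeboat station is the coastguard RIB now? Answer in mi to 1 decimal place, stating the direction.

20.2 mi north

Leg 1 (132°, 19.1 mi): east 19.1 sin 132° = 14.19, north 19.1 cos 132° = -12.78
Leg 2 (047°, 5.9 mi): east 5.9 sin 47° = 4.31, north 5.9 cos 47° = 4.02
Leg 3 (344°, 30.1 mi): east 30.1 sin 344° = -8.30, north 30.1 cos 344° = 28.93
Net north component: 20.18 mi.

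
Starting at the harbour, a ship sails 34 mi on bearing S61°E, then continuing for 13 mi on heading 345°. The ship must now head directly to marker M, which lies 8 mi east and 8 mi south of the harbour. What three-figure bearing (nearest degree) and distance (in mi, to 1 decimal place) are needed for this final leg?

Leg 1 (S61°E, 34 mi): east 34 sin 119° = 29.74, north 34 cos 119° = -16.48
Leg 2 (345°, 13 mi): east 13 sin 345° = -3.36, north 13 cos 345° = 12.56
Current position: (26.37, -3.93). Target: (8, -8). Remaining: Δeast = -18.37, Δnorth = -4.07.
Bearing = atan2(-18.37, -4.07) mod 360° = 257.50°; distance = √((-18.37)² + (-4.07)²) = 18.819 mi.

257°, 18.8 mi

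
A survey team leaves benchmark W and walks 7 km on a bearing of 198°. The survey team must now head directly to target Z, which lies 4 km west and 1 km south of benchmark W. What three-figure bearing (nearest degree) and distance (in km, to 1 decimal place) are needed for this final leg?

Leg 1 (198°, 7 km): east 7 sin 198° = -2.16, north 7 cos 198° = -6.66
Current position: (-2.16, -6.66). Target: (-4, -1). Remaining: Δeast = -1.84, Δnorth = 5.66.
Bearing = atan2(-1.84, 5.66) mod 360° = 342.01°; distance = √((-1.84)² + (5.66)²) = 5.948 km.

342°, 5.9 km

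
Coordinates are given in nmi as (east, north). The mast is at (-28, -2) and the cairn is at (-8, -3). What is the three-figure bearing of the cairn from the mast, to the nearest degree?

093°

Δeast = -8 − -28 = 20.00; Δnorth = -3 − -2 = -1.00.
Bearing = atan2(Δeast, Δnorth) mod 360° = 92.86° ≈ 093°.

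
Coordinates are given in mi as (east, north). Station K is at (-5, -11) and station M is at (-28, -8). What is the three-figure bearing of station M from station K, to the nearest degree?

277°

Δeast = -28 − -5 = -23.00; Δnorth = -8 − -11 = 3.00.
Bearing = atan2(Δeast, Δnorth) mod 360° = 277.43° ≈ 277°.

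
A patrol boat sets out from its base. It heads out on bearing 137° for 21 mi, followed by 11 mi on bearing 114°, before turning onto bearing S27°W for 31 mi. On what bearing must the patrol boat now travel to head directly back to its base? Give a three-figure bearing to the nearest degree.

Leg 1 (137°, 21 mi): east 21 sin 137° = 14.32, north 21 cos 137° = -15.36
Leg 2 (114°, 11 mi): east 11 sin 114° = 10.05, north 11 cos 114° = -4.47
Leg 3 (S27°W, 31 mi): east 31 sin 207° = -14.07, north 31 cos 207° = -27.62
Net displacement: 10.30 east, -47.45 north. Direction back to start is (-10.30, 47.45): bearing = atan2(-10.30, 47.45) mod 360° = 347.76° ≈ 348°.

348°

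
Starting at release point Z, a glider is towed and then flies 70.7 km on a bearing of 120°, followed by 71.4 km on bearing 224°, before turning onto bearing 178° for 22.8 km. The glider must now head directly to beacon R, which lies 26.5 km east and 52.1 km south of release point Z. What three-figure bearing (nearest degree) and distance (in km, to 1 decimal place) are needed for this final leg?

014°, 59.1 km

Leg 1 (120°, 70.7 km): east 70.7 sin 120° = 61.23, north 70.7 cos 120° = -35.35
Leg 2 (224°, 71.4 km): east 71.4 sin 224° = -49.60, north 71.4 cos 224° = -51.36
Leg 3 (178°, 22.8 km): east 22.8 sin 178° = 0.80, north 22.8 cos 178° = -22.79
Current position: (12.43, -109.50). Target: (26.5, -52.1). Remaining: Δeast = 14.07, Δnorth = 57.40.
Bearing = atan2(14.07, 57.40) mod 360° = 13.78°; distance = √((14.07)² + (57.40)²) = 59.098 km.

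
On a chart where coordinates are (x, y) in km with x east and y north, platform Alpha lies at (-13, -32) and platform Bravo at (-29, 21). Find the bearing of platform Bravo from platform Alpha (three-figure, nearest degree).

Δeast = -29 − -13 = -16.00; Δnorth = 21 − -32 = 53.00.
Bearing = atan2(Δeast, Δnorth) mod 360° = 343.20° ≈ 343°.

343°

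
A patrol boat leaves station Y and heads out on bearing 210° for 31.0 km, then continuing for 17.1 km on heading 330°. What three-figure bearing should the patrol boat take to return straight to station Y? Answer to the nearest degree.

Leg 1 (210°, 31.0 km): east 31.0 sin 210° = -15.50, north 31.0 cos 210° = -26.85
Leg 2 (330°, 17.1 km): east 17.1 sin 330° = -8.55, north 17.1 cos 330° = 14.81
Net displacement: -24.05 east, -12.04 north. Direction back to start is (24.05, 12.04): bearing = atan2(24.05, 12.04) mod 360° = 63.41° ≈ 063°.

063°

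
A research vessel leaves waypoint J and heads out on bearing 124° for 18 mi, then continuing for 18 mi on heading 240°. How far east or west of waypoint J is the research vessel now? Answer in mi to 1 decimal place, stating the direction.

Leg 1 (124°, 18 mi): east 18 sin 124° = 14.92, north 18 cos 124° = -10.07
Leg 2 (240°, 18 mi): east 18 sin 240° = -15.59, north 18 cos 240° = -9.00
Net east component: -0.67 mi.

0.7 mi west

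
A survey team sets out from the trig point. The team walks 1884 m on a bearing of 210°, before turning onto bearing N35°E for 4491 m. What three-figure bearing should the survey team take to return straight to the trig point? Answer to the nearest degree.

219°

Leg 1 (210°, 1884 m): east 1884 sin 210° = -942.00, north 1884 cos 210° = -1631.59
Leg 2 (N35°E, 4491 m): east 4491 sin 35° = 2575.93, north 4491 cos 35° = 3678.81
Net displacement: 1633.93 east, 2047.22 north. Direction back to start is (-1633.93, -2047.22): bearing = atan2(-1633.93, -2047.22) mod 360° = 218.59° ≈ 219°.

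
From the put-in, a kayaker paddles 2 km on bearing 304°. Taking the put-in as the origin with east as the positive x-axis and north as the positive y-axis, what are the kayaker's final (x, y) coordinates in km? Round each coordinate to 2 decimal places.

Leg 1 (304°, 2 km): east 2 sin 304° = -1.66, north 2 cos 304° = 1.12
Summing: -1.66 km east, 1.12 km north → (-1.66, 1.12).

(-1.66, 1.12)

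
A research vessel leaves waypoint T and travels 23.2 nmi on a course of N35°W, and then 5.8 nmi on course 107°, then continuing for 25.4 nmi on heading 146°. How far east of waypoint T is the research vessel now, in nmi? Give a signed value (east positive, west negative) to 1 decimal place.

Leg 1 (N35°W, 23.2 nmi): east 23.2 sin 325° = -13.31, north 23.2 cos 325° = 19.00
Leg 2 (107°, 5.8 nmi): east 5.8 sin 107° = 5.55, north 5.8 cos 107° = -1.70
Leg 3 (146°, 25.4 nmi): east 25.4 sin 146° = 14.20, north 25.4 cos 146° = -21.06
Net east component: 6.44 nmi.

6.4 nmi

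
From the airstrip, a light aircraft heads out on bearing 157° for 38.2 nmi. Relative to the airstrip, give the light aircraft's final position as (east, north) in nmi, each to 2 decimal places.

(14.93, -35.16)

Leg 1 (157°, 38.2 nmi): east 38.2 sin 157° = 14.93, north 38.2 cos 157° = -35.16
Summing: 14.93 nmi east, -35.16 nmi north → (14.93, -35.16).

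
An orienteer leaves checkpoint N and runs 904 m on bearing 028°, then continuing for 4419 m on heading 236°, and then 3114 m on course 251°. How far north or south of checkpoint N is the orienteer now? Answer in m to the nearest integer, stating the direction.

Leg 1 (028°, 904 m): east 904 sin 28° = 424.40, north 904 cos 28° = 798.18
Leg 2 (236°, 4419 m): east 4419 sin 236° = -3663.52, north 4419 cos 236° = -2471.07
Leg 3 (251°, 3114 m): east 3114 sin 251° = -2944.34, north 3114 cos 251° = -1013.82
Net north component: -2686.71 m.

2687 m south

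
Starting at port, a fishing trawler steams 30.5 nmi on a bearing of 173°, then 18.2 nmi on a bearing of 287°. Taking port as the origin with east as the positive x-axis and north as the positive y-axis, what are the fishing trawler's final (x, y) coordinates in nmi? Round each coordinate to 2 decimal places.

Leg 1 (173°, 30.5 nmi): east 30.5 sin 173° = 3.72, north 30.5 cos 173° = -30.27
Leg 2 (287°, 18.2 nmi): east 18.2 sin 287° = -17.40, north 18.2 cos 287° = 5.32
Summing: -13.69 nmi east, -24.95 nmi north → (-13.69, -24.95).

(-13.69, -24.95)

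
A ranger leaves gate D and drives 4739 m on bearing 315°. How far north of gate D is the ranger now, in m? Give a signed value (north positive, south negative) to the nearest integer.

Leg 1 (315°, 4739 m): east 4739 sin 315° = -3350.98, north 4739 cos 315° = 3350.98
Net north component: 3350.98 m.

3351 m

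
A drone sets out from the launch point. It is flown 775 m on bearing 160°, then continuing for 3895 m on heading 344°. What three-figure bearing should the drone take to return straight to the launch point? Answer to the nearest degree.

Leg 1 (160°, 775 m): east 775 sin 160° = 265.07, north 775 cos 160° = -728.26
Leg 2 (344°, 3895 m): east 3895 sin 344° = -1073.61, north 3895 cos 344° = 3744.11
Net displacement: -808.54 east, 3015.85 north. Direction back to start is (808.54, -3015.85): bearing = atan2(808.54, -3015.85) mod 360° = 164.99° ≈ 165°.

165°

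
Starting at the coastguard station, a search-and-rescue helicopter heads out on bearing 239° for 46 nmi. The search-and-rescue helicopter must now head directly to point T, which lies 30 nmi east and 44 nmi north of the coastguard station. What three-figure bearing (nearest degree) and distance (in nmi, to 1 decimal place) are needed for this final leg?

046°, 97.0 nmi

Leg 1 (239°, 46 nmi): east 46 sin 239° = -39.43, north 46 cos 239° = -23.69
Current position: (-39.43, -23.69). Target: (30, 44). Remaining: Δeast = 69.43, Δnorth = 67.69.
Bearing = atan2(69.43, 67.69) mod 360° = 45.73°; distance = √((69.43)² + (67.69)²) = 96.967 nmi.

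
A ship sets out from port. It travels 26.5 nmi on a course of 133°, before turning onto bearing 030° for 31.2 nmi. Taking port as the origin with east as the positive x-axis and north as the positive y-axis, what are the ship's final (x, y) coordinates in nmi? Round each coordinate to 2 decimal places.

(34.98, 8.95)

Leg 1 (133°, 26.5 nmi): east 26.5 sin 133° = 19.38, north 26.5 cos 133° = -18.07
Leg 2 (030°, 31.2 nmi): east 31.2 sin 30° = 15.60, north 31.2 cos 30° = 27.02
Summing: 34.98 nmi east, 8.95 nmi north → (34.98, 8.95).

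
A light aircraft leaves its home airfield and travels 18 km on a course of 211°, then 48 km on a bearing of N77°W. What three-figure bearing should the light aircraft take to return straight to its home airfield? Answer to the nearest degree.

085°

Leg 1 (211°, 18 km): east 18 sin 211° = -9.27, north 18 cos 211° = -15.43
Leg 2 (N77°W, 48 km): east 48 sin 283° = -46.77, north 48 cos 283° = 10.80
Net displacement: -56.04 east, -4.63 north. Direction back to start is (56.04, 4.63): bearing = atan2(56.04, 4.63) mod 360° = 85.28° ≈ 085°.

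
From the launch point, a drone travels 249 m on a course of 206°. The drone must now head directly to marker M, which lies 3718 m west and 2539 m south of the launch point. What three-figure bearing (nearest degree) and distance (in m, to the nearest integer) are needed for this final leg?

Leg 1 (206°, 249 m): east 249 sin 206° = -109.15, north 249 cos 206° = -223.80
Current position: (-109.15, -223.80). Target: (-3718, -2539). Remaining: Δeast = -3608.85, Δnorth = -2315.20.
Bearing = atan2(-3608.85, -2315.20) mod 360° = 237.32°; distance = √((-3608.85)² + (-2315.20)²) = 4287.647 m.

237°, 4288 m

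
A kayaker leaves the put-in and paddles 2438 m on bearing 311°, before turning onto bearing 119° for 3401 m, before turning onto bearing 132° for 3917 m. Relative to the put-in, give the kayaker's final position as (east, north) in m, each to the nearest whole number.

(4045, -2670)

Leg 1 (311°, 2438 m): east 2438 sin 311° = -1839.98, north 2438 cos 311° = 1599.47
Leg 2 (119°, 3401 m): east 3401 sin 119° = 2974.58, north 3401 cos 119° = -1648.84
Leg 3 (132°, 3917 m): east 3917 sin 132° = 2910.90, north 3917 cos 132° = -2620.98
Summing: 4045.50 m east, -2670.35 m north → (4045, -2670).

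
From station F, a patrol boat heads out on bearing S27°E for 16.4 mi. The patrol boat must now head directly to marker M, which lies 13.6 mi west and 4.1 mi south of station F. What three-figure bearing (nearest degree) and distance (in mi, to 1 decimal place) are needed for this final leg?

297°, 23.5 mi

Leg 1 (S27°E, 16.4 mi): east 16.4 sin 153° = 7.45, north 16.4 cos 153° = -14.61
Current position: (7.45, -14.61). Target: (-13.6, -4.1). Remaining: Δeast = -21.05, Δnorth = 10.51.
Bearing = atan2(-21.05, 10.51) mod 360° = 296.54°; distance = √((-21.05)² + (10.51)²) = 23.525 mi.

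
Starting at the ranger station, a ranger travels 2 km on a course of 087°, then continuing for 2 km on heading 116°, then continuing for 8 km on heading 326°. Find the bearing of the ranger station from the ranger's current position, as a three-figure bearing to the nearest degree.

173°

Leg 1 (087°, 2 km): east 2 sin 87° = 2.00, north 2 cos 87° = 0.10
Leg 2 (116°, 2 km): east 2 sin 116° = 1.80, north 2 cos 116° = -0.88
Leg 3 (326°, 8 km): east 8 sin 326° = -4.47, north 8 cos 326° = 6.63
Net displacement: -0.68 east, 5.86 north. Direction back to start is (0.68, -5.86): bearing = atan2(0.68, -5.86) mod 360° = 173.39° ≈ 173°.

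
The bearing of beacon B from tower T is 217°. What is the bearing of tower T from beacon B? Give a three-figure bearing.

037°

Back-bearing = 217° − 180° = 037°.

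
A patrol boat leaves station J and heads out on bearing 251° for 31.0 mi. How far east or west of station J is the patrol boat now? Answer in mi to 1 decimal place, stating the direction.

29.3 mi west

Leg 1 (251°, 31.0 mi): east 31.0 sin 251° = -29.31, north 31.0 cos 251° = -10.09
Net east component: -29.31 mi.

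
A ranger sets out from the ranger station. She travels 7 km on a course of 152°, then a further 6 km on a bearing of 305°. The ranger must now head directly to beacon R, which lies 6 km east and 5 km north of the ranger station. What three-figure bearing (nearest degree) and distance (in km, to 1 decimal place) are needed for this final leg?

045°, 10.9 km

Leg 1 (152°, 7 km): east 7 sin 152° = 3.29, north 7 cos 152° = -6.18
Leg 2 (305°, 6 km): east 6 sin 305° = -4.91, north 6 cos 305° = 3.44
Current position: (-1.63, -2.74). Target: (6, 5). Remaining: Δeast = 7.63, Δnorth = 7.74.
Bearing = atan2(7.63, 7.74) mod 360° = 44.59°; distance = √((7.63)² + (7.74)²) = 10.867 km.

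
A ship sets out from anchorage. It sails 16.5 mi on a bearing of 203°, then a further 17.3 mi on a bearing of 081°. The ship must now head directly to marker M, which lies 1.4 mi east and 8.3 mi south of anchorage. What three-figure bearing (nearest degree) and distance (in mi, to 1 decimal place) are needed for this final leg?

294°, 10.1 mi

Leg 1 (203°, 16.5 mi): east 16.5 sin 203° = -6.45, north 16.5 cos 203° = -15.19
Leg 2 (081°, 17.3 mi): east 17.3 sin 81° = 17.09, north 17.3 cos 81° = 2.71
Current position: (10.64, -12.48). Target: (1.4, -8.3). Remaining: Δeast = -9.24, Δnorth = 4.18.
Bearing = atan2(-9.24, 4.18) mod 360° = 294.35°; distance = √((-9.24)² + (4.18)²) = 10.142 mi.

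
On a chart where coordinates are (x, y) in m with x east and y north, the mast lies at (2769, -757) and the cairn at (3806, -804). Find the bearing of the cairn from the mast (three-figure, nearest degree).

Δeast = 3806 − 2769 = 1037.00; Δnorth = -804 − -757 = -47.00.
Bearing = atan2(Δeast, Δnorth) mod 360° = 92.60° ≈ 093°.

093°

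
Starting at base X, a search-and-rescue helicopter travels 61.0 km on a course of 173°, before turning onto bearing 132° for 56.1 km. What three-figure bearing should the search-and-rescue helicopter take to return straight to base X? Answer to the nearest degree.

Leg 1 (173°, 61.0 km): east 61.0 sin 173° = 7.43, north 61.0 cos 173° = -60.55
Leg 2 (132°, 56.1 km): east 56.1 sin 132° = 41.69, north 56.1 cos 132° = -37.54
Net displacement: 49.12 east, -98.08 north. Direction back to start is (-49.12, 98.08): bearing = atan2(-49.12, 98.08) mod 360° = 333.40° ≈ 333°.

333°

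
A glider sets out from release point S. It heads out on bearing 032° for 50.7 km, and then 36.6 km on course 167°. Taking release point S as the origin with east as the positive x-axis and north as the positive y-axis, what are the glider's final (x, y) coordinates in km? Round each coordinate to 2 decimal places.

Leg 1 (032°, 50.7 km): east 50.7 sin 32° = 26.87, north 50.7 cos 32° = 43.00
Leg 2 (167°, 36.6 km): east 36.6 sin 167° = 8.23, north 36.6 cos 167° = -35.66
Summing: 35.10 km east, 7.33 km north → (35.10, 7.33).

(35.10, 7.33)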